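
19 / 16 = 1.19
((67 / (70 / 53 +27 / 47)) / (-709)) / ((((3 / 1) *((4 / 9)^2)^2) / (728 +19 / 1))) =-272657793033 / 856880384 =-318.20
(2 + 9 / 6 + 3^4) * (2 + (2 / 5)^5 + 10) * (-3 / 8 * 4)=-4757181 / 3125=-1522.30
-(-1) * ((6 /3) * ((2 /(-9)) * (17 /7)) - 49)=-3155 /63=-50.08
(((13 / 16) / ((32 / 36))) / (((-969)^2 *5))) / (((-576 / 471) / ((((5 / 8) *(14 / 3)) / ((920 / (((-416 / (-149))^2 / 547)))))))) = -2414503 / 335695270705332480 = -0.00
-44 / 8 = -11 / 2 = -5.50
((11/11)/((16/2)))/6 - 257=-12335/48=-256.98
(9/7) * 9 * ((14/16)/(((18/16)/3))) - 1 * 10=17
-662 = -662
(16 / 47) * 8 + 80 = 3888 / 47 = 82.72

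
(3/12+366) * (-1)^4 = 1465/4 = 366.25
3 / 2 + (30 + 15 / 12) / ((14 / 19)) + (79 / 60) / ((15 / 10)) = 112867 / 2520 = 44.79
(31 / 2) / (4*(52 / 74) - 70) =-1147 / 4972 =-0.23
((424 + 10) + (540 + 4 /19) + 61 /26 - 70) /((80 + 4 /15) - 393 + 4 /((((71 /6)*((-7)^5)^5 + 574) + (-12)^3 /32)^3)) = -5798841224007521639219308963383074560412737903104569440819635575829469852305 /2000416504713930125295239658825548372647417164161076698242172712394523967722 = -2.90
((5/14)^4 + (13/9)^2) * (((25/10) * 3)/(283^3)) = 32714645/47018114484768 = 0.00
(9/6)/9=1/6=0.17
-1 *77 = -77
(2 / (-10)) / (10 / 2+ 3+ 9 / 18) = -2 / 85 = -0.02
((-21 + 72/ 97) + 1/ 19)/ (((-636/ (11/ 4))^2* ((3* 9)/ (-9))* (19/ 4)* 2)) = 2252899/ 169970837184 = 0.00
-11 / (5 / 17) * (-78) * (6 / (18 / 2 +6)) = 1166.88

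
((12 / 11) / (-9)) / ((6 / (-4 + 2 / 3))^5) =12500 / 1948617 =0.01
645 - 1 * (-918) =1563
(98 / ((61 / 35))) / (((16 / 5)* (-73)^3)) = -8575 / 189840296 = -0.00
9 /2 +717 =1443 /2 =721.50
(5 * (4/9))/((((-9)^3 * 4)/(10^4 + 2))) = -16670/2187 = -7.62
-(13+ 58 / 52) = -367 / 26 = -14.12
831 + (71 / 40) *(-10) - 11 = 3209 / 4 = 802.25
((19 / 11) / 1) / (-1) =-19 / 11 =-1.73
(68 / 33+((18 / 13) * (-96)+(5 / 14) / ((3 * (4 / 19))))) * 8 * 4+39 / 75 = -312986461 / 75075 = -4168.98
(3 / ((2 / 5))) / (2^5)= 15 / 64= 0.23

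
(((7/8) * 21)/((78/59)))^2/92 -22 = -79208455/3980288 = -19.90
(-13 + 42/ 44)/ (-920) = 53/ 4048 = 0.01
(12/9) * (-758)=-3032/3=-1010.67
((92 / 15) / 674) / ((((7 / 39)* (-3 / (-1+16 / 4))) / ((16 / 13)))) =-736 / 11795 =-0.06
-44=-44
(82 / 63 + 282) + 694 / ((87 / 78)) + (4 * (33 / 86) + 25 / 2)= 144480493 / 157122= 919.54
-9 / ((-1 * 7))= 1.29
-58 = -58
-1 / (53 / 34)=-34 / 53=-0.64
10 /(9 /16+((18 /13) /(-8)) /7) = 14560 /783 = 18.60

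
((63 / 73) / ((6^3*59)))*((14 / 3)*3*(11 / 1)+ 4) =553 / 51684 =0.01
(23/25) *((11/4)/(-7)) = -253/700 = -0.36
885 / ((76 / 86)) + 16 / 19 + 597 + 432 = 77189 / 38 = 2031.29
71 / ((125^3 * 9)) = 71 / 17578125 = 0.00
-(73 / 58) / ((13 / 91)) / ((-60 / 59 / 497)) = 14984053 / 3480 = 4305.76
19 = 19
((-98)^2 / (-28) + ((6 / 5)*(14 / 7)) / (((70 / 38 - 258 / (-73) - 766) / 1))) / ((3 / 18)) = -10855895514 / 5274925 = -2058.02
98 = 98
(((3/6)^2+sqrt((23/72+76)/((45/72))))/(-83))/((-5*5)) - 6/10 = -4979/8300+sqrt(1099)/6225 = -0.59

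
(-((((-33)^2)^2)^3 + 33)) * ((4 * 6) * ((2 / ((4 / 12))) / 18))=-13343116119623879952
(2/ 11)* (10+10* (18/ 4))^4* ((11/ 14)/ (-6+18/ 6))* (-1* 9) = 27451875/ 7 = 3921696.43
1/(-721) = -1/721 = -0.00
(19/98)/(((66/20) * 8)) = 95/12936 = 0.01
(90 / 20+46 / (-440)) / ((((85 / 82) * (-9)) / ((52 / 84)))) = -515411 / 1767150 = -0.29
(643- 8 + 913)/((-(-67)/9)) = 13932/67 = 207.94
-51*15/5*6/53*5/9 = -510/53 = -9.62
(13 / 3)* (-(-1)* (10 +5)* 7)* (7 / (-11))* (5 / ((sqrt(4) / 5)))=-79625 / 22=-3619.32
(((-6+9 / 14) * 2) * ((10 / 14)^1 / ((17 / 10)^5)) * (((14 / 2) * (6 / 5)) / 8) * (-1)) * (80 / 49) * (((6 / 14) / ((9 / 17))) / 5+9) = 28860000000 / 3409076657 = 8.47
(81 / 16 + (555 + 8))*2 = 9089 / 8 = 1136.12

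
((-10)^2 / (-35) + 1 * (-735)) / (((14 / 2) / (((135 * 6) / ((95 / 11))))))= -9886.18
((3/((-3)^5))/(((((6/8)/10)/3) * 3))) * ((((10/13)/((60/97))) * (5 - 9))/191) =7760/1810107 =0.00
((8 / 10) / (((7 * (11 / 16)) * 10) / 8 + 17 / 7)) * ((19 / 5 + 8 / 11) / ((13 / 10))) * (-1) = -297472 / 901615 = -0.33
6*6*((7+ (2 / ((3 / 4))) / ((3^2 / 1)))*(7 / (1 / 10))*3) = 55160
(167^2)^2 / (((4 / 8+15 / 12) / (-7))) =-3111185284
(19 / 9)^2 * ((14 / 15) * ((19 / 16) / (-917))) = -6859 / 1273320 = -0.01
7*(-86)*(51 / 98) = -2193 / 7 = -313.29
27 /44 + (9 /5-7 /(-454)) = 121307 /49940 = 2.43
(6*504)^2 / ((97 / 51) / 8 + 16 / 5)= 18654935040 / 7013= 2660050.63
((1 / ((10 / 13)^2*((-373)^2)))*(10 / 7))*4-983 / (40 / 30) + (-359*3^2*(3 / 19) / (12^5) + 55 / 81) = -5652493362519637 / 7674043991040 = -736.57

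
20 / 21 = 0.95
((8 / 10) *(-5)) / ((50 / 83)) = -166 / 25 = -6.64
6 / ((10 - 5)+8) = 6 / 13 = 0.46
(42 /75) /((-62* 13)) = -7 /10075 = -0.00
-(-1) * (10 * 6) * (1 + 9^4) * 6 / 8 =295290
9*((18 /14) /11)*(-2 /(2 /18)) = -1458 /77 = -18.94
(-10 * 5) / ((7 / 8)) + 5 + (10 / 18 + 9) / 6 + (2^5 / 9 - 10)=-10772 / 189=-56.99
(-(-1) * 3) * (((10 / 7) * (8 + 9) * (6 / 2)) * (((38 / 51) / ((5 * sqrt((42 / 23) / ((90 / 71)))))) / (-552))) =-19 * sqrt(171465) / 160034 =-0.05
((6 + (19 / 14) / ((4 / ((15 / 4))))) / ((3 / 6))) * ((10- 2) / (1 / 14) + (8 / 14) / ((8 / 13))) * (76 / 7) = 17832.92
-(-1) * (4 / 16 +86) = 345 / 4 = 86.25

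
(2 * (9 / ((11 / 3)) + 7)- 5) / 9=17 / 11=1.55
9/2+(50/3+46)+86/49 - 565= -145847/294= -496.08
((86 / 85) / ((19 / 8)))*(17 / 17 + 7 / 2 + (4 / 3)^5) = 291368 / 78489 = 3.71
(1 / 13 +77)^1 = 1002 / 13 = 77.08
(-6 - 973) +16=-963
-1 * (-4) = 4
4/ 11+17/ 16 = 251/ 176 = 1.43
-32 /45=-0.71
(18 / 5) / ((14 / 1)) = 9 / 35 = 0.26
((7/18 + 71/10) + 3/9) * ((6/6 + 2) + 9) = 1408/15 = 93.87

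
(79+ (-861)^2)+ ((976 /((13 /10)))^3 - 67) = 931342884601 /2197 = 423915741.74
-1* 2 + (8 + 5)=11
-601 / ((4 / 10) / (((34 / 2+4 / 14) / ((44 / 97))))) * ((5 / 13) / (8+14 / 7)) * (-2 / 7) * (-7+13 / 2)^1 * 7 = -3206335 / 1456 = -2202.15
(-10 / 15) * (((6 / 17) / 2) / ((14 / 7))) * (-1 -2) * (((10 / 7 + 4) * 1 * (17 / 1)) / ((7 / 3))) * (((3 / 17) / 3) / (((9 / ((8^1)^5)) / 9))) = 11206656 / 833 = 13453.37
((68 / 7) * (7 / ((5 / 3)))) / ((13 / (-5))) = -204 / 13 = -15.69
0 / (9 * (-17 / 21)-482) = 0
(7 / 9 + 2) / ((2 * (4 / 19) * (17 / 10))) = 2375 / 612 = 3.88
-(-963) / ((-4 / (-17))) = 16371 / 4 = 4092.75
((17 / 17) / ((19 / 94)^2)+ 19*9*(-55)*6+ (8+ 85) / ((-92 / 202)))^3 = -830745701340014852892646973 / 4579257873016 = -181414920141386.90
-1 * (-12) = 12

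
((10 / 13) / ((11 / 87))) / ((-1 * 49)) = -870 / 7007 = -0.12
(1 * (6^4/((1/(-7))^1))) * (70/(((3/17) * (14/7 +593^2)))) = -10.23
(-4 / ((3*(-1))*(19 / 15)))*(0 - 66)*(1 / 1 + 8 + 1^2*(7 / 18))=-37180 / 57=-652.28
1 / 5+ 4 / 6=13 / 15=0.87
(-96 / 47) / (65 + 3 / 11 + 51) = -1056 / 60113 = -0.02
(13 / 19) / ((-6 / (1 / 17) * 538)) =-13 / 1042644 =-0.00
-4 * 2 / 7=-8 / 7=-1.14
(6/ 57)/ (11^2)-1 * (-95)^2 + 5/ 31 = -643191168/ 71269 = -9024.84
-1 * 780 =-780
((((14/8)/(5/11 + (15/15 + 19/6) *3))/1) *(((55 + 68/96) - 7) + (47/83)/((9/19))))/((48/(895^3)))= 3292561336054375/32700672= 100687879.93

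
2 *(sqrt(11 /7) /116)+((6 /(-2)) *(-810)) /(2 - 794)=-135 /44+sqrt(77) /406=-3.05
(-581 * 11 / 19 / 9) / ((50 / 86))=-274813 / 4275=-64.28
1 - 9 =-8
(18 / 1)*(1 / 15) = 6 / 5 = 1.20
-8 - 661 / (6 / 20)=-6634 / 3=-2211.33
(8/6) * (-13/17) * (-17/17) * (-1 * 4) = -208/51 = -4.08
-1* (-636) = 636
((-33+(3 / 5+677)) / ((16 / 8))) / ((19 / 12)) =19338 / 95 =203.56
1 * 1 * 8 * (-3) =-24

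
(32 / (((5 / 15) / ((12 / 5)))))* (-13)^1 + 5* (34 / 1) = -14126 / 5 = -2825.20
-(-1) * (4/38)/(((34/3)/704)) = 2112/323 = 6.54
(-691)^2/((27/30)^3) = 477481000/729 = 654980.80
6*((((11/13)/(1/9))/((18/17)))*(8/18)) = 748/39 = 19.18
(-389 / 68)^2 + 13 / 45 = 33.01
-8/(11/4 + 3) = -32/23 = -1.39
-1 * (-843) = 843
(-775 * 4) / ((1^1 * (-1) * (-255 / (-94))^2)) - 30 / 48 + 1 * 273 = 14432891 / 20808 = 693.62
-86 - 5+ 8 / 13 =-1175 / 13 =-90.38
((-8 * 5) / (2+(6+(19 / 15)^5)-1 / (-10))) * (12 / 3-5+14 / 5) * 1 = -109350000 / 17254073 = -6.34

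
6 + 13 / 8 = 61 / 8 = 7.62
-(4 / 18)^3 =-8 / 729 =-0.01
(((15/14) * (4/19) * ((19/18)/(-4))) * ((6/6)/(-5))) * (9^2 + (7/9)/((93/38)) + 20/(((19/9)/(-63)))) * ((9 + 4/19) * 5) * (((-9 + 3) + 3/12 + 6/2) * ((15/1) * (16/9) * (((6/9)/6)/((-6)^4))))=56363883125/31719233232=1.78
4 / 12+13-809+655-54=-584 / 3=-194.67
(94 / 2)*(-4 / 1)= -188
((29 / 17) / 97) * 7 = 203 / 1649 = 0.12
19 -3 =16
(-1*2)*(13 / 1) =-26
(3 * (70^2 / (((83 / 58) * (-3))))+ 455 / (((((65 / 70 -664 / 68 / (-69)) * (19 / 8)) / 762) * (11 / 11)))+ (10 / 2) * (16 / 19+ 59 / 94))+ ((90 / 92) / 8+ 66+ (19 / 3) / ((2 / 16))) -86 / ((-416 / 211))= 311163461087291653 / 2336672777478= 133165.18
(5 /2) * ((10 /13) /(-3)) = -25 /39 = -0.64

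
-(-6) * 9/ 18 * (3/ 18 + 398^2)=950425/ 2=475212.50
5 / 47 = 0.11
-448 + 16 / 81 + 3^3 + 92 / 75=-849641 / 2025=-419.58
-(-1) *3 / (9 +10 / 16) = 24 / 77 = 0.31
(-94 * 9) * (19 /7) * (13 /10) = -104481 /35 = -2985.17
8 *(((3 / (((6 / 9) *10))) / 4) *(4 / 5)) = 18 / 25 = 0.72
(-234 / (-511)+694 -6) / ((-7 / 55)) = -19349110 / 3577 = -5409.31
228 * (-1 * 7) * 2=-3192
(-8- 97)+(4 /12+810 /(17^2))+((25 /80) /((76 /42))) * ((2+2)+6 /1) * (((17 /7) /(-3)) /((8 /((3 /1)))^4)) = -109999516619 /1079574528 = -101.89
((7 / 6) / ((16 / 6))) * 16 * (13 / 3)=91 / 3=30.33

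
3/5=0.60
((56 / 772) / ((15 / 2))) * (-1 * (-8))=224 / 2895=0.08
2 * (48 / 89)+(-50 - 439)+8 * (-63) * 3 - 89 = -185914 / 89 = -2088.92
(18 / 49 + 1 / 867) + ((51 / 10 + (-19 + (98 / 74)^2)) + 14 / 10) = -1207113919 / 116318454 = -10.38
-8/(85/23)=-184/85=-2.16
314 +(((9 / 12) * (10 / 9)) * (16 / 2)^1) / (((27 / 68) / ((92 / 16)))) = 33254 / 81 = 410.54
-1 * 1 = -1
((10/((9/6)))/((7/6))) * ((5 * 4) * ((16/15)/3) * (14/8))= 640/9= 71.11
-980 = -980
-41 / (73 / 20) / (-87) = 820 / 6351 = 0.13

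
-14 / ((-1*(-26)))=-7 / 13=-0.54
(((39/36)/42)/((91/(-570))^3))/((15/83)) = -14232425/405769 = -35.08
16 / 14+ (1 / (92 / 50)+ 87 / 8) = 16179 / 1288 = 12.56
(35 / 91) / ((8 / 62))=155 / 52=2.98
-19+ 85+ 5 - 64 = 7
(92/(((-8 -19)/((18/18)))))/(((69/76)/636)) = -64448/27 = -2386.96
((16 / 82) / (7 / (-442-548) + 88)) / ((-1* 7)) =-7920 / 25001431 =-0.00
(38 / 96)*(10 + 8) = 57 / 8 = 7.12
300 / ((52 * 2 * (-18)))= -25 / 156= -0.16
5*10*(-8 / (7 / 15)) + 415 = -3095 / 7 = -442.14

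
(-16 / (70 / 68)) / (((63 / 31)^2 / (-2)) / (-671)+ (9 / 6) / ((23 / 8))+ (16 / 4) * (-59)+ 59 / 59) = 16136250944 / 243426955765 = 0.07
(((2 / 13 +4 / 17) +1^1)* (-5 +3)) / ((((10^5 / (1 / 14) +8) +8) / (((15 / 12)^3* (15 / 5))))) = -38375 / 3300304384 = -0.00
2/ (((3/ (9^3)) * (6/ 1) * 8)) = 81/ 8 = 10.12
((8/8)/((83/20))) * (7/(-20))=-7/83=-0.08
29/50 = 0.58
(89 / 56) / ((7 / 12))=267 / 98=2.72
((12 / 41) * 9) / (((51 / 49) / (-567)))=-1000188 / 697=-1434.99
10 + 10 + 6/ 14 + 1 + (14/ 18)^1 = 1399/ 63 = 22.21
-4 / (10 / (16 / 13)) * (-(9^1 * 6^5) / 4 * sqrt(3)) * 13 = 559872 * sqrt(3) / 5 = 193945.35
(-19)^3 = -6859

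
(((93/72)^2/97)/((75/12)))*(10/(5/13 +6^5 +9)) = 0.00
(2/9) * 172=38.22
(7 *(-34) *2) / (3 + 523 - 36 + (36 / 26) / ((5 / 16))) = -15470 / 16069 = -0.96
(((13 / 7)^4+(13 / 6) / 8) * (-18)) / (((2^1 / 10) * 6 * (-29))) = 7010705 / 1114064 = 6.29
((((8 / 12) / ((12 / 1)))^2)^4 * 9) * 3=0.00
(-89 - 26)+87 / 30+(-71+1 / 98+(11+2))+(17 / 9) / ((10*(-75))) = -56258033 / 330750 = -170.09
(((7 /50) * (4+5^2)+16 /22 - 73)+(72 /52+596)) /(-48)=-1261193 /114400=-11.02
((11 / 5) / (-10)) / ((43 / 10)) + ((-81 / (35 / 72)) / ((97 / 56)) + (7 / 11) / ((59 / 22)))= -23627451 / 246089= -96.01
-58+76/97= -57.22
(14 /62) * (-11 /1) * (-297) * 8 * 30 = 5488560 /31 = 177050.32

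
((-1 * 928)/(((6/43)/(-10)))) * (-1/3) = -199520/9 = -22168.89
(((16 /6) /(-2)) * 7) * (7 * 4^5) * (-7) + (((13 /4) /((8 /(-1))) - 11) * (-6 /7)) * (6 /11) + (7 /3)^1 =865449815 /1848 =468317.00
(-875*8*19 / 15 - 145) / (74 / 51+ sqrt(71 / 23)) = 782230690 / 58723 - 23439345*sqrt(1633) / 58723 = -2809.16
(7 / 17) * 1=7 / 17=0.41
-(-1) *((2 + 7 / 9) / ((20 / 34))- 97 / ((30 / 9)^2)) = -3607 / 900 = -4.01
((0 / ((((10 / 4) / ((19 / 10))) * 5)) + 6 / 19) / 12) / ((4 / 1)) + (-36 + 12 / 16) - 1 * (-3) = -4901 / 152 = -32.24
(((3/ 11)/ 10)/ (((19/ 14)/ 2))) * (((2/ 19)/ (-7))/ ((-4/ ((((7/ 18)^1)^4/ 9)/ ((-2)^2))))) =2401/ 25011581760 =0.00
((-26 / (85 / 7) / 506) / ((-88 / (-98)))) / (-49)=91 / 946220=0.00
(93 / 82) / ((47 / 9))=837 / 3854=0.22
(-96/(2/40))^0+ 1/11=12/11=1.09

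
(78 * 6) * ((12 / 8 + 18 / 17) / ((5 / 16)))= 325728 / 85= 3832.09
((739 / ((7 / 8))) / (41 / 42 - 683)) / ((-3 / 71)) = 839504 / 28645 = 29.31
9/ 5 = 1.80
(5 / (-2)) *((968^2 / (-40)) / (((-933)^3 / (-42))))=819896 / 270722079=0.00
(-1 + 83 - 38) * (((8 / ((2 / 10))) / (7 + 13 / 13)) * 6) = 1320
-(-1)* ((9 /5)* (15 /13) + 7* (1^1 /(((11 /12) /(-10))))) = -74.29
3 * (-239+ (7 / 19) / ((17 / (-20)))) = -232011 / 323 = -718.30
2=2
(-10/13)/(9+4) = -0.06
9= 9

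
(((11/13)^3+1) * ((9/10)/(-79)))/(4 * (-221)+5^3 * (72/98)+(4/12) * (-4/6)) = 3500658/151625504615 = 0.00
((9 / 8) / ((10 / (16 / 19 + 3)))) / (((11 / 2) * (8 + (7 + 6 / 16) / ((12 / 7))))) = 7884 / 1234145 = 0.01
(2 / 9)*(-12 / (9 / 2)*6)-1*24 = -248 / 9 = -27.56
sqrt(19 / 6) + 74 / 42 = 37 / 21 + sqrt(114) / 6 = 3.54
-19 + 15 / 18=-18.17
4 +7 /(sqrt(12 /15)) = 4 +7 * sqrt(5) /2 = 11.83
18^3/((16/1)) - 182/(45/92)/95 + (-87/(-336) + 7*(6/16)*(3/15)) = 173022617/478800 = 361.37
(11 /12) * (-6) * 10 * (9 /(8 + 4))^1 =-41.25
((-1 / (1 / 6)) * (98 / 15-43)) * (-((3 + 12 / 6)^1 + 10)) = -3282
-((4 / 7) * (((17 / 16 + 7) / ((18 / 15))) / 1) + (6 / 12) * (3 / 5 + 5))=-1859 / 280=-6.64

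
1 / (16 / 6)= 3 / 8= 0.38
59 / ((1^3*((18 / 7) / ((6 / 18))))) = 413 / 54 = 7.65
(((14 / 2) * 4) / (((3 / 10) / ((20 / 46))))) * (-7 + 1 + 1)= -14000 / 69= -202.90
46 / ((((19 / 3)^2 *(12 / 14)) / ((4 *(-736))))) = -1421952 / 361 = -3938.93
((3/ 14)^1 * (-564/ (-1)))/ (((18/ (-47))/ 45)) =-99405/ 7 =-14200.71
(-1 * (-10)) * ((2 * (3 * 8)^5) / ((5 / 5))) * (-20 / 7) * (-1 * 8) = 25480396800 / 7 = 3640056685.71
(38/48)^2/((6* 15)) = 361/51840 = 0.01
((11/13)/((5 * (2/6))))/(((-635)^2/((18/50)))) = 297/655240625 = 0.00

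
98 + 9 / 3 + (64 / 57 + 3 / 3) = 5878 / 57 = 103.12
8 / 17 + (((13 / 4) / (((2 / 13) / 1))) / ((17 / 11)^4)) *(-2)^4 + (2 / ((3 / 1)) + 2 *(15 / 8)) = 64282157 / 1002252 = 64.14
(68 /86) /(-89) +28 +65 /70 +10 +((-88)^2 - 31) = 415332353 /53578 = 7751.92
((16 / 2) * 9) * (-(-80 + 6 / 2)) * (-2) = -11088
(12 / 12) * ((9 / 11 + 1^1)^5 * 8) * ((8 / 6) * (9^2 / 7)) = 2764800000 / 1127357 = 2452.46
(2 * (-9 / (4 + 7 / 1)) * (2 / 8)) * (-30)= 135 / 11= 12.27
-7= -7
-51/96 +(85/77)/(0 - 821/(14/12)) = -461941/866976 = -0.53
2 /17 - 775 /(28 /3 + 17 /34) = -78932 /1003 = -78.70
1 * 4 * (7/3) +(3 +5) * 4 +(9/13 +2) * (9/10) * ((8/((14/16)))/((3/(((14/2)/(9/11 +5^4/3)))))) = 799468/19227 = 41.58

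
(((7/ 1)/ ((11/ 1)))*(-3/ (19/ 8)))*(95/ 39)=-280/ 143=-1.96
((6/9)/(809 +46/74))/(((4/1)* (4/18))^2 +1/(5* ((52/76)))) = 64935/85359622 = 0.00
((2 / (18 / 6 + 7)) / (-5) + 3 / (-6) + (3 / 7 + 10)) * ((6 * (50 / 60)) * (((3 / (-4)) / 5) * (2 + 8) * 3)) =-31149 / 140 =-222.49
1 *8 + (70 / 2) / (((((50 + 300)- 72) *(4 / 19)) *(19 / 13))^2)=9898267 / 1236544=8.00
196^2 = 38416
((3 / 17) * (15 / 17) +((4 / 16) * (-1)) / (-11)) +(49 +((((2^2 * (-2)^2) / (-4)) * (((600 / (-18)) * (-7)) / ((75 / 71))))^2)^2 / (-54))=-25422953741853549037 / 2252601252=-11286042622.63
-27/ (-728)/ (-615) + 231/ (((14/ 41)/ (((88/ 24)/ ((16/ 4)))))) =46273723/ 74620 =620.12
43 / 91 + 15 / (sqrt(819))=43 / 91 + 5 *sqrt(91) / 91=1.00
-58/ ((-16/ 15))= 435/ 8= 54.38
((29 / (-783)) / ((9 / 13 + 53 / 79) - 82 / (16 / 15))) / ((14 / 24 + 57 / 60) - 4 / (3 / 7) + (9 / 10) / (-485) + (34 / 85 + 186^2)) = 7969520 / 562009618479087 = 0.00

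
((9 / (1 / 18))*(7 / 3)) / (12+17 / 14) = 5292 / 185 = 28.61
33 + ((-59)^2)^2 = 12117394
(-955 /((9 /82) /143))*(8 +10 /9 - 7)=-212768270 /81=-2626768.77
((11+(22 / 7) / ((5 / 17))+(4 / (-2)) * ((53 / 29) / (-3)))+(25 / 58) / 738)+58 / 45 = 4027263 / 166460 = 24.19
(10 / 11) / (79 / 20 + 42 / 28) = 200 / 1199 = 0.17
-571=-571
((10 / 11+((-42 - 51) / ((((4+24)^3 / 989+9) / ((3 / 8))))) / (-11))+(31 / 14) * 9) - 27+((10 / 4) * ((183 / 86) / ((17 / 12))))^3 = 348108016991716339 / 7423868015270168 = 46.89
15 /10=3 /2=1.50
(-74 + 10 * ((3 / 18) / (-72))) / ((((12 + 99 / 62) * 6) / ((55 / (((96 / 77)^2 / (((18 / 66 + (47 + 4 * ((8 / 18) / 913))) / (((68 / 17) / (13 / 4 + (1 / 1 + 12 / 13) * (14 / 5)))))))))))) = -320355835145538115 / 97777515184128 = -3276.38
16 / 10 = 1.60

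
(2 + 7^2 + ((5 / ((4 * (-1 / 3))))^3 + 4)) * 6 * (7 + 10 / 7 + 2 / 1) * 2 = 31755 / 112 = 283.53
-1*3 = -3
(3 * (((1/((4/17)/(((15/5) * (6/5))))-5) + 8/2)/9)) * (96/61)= 2288/305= 7.50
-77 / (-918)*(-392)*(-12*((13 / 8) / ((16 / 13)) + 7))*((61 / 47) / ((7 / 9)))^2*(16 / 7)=784647270 / 37553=20894.40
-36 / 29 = -1.24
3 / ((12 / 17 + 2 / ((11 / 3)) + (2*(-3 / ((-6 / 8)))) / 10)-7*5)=-935 / 10269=-0.09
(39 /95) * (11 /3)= 143 /95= 1.51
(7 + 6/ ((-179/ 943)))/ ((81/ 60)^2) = -1762000/ 130491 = -13.50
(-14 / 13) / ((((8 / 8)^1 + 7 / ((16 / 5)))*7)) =-32 / 663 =-0.05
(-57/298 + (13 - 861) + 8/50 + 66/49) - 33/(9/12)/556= -42966429813/50741950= -846.76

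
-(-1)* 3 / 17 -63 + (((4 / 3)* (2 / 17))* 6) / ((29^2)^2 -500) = -62.82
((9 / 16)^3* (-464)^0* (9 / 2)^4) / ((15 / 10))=1594323 / 32768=48.65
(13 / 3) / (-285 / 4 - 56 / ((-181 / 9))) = -724 / 11439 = -0.06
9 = 9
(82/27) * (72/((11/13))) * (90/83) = 255840/913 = 280.22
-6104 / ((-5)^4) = -6104 / 625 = -9.77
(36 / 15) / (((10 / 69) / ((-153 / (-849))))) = 21114 / 7075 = 2.98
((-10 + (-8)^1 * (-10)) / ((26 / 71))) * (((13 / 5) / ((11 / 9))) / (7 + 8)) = 1491 / 55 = 27.11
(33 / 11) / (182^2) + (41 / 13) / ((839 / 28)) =2927621 / 27791036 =0.11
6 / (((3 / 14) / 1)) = 28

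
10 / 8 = 5 / 4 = 1.25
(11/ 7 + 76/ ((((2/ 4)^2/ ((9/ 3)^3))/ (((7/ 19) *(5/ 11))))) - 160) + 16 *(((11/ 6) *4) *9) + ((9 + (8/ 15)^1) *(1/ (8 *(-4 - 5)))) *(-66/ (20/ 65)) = 127540733/ 55440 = 2300.52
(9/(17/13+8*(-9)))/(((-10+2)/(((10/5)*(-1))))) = -117/3676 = -0.03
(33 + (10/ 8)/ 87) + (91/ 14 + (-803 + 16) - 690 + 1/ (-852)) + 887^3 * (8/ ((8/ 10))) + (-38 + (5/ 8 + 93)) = 344856456852397/ 49416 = 6978639648.14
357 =357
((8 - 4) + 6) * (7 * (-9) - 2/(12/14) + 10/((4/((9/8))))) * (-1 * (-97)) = -1455485/24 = -60645.21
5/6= 0.83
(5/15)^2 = 1/9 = 0.11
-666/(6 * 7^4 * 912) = -37/729904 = -0.00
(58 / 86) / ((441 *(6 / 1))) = 29 / 113778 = 0.00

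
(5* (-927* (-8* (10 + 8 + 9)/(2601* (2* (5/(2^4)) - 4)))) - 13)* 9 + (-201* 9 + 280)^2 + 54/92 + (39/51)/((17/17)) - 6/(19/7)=590216873967/252586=2336696.71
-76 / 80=-19 / 20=-0.95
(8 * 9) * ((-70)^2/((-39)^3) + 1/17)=-191848/112047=-1.71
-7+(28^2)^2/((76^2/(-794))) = -30504831/361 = -84500.92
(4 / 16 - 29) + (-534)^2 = 1140509 / 4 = 285127.25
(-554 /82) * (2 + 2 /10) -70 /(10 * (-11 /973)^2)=-1358924802 /24805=-54784.31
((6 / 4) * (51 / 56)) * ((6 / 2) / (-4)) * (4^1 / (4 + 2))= -153 / 224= -0.68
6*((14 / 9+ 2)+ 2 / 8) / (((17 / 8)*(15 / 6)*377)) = 1096 / 96135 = 0.01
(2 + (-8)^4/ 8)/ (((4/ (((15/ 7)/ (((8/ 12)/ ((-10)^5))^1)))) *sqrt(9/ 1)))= -96375000/ 7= -13767857.14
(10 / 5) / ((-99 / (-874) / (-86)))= -150328 / 99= -1518.46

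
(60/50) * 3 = 18/5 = 3.60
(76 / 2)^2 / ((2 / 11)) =7942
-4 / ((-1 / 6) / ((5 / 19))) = 120 / 19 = 6.32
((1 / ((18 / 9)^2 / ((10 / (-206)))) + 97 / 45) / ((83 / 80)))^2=25267009936 / 5919917481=4.27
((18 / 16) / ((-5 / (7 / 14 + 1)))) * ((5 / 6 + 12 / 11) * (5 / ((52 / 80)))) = -5715 / 1144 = -5.00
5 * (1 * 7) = 35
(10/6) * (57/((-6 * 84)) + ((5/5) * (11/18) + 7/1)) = 18895/1512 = 12.50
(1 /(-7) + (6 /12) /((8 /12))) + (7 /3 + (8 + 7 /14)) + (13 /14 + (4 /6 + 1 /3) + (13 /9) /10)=17027 /1260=13.51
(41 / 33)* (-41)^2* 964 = 66439844 / 33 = 2013328.61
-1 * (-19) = 19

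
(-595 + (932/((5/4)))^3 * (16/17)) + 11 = 828985708632/2125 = 390110921.71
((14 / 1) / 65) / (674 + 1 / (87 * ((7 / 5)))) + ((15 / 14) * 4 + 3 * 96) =292.29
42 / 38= 21 / 19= 1.11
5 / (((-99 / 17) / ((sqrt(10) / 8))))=-85*sqrt(10) / 792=-0.34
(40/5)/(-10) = -4/5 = -0.80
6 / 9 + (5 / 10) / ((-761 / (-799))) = 5441 / 4566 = 1.19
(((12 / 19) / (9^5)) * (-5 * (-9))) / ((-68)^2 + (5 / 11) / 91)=20020 / 192333420837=0.00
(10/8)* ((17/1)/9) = 85/36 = 2.36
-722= -722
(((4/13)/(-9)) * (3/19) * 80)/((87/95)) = -1600/3393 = -0.47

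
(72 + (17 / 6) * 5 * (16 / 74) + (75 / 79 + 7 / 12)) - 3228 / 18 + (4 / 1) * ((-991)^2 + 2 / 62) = 4271375099335 / 1087356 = 3928221.39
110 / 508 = 55 / 254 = 0.22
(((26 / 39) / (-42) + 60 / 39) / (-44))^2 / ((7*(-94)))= -1555009 / 854474388768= -0.00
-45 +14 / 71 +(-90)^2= 571919 / 71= 8055.20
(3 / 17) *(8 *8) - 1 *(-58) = 1178 / 17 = 69.29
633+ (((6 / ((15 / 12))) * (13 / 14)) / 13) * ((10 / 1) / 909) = 1342601 / 2121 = 633.00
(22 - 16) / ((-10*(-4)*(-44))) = -3 / 880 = -0.00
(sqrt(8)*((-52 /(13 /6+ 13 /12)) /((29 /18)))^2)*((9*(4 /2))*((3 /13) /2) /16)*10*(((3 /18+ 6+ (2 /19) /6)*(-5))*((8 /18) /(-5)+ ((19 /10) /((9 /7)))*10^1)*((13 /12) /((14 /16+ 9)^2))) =-128841062400*sqrt(2) /99724939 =-1827.11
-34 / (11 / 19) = -646 / 11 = -58.73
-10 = -10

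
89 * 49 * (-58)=-252938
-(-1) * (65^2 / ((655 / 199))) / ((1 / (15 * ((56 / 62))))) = 70625100 / 4061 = 17391.06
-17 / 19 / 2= -17 / 38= -0.45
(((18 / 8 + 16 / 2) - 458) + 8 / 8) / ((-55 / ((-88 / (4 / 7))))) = -12509 / 10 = -1250.90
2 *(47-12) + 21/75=1757/25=70.28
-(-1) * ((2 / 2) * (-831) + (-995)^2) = 989194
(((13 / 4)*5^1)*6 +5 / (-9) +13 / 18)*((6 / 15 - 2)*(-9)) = 7032 / 5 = 1406.40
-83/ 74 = -1.12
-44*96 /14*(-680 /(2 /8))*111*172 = 15668095268.57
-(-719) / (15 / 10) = 1438 / 3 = 479.33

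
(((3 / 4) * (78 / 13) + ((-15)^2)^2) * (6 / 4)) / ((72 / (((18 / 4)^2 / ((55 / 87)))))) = 237857391 / 7040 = 33786.56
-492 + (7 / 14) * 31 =-953 / 2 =-476.50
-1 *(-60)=60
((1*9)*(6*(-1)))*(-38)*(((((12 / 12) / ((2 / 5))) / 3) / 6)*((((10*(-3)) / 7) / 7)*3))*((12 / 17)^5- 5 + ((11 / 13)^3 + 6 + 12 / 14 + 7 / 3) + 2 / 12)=-2877880823345475 / 1069963059347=-2689.70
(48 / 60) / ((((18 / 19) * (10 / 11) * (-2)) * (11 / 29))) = -551 / 450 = -1.22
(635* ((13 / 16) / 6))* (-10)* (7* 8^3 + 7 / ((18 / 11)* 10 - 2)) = -7792018325 / 2528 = -3082285.73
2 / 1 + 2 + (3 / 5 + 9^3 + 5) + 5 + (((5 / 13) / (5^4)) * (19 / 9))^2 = 159049069111 / 213890625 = 743.60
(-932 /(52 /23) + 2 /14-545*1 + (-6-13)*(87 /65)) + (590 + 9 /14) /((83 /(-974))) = -298860013 /37765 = -7913.68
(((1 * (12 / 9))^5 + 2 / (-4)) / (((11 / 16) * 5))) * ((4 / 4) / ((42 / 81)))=1444 / 693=2.08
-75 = -75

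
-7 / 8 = -0.88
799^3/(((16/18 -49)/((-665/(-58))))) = -3052843158015/25114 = -121559415.39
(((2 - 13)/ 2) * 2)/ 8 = -11/ 8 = -1.38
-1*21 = -21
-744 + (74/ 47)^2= -1638020/ 2209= -741.52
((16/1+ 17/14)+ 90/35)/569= 277/7966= 0.03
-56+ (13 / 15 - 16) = -1067 / 15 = -71.13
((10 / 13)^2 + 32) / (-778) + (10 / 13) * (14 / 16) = 165979 / 262964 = 0.63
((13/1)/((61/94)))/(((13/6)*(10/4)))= 1128/305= 3.70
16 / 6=8 / 3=2.67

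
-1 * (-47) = 47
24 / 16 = 3 / 2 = 1.50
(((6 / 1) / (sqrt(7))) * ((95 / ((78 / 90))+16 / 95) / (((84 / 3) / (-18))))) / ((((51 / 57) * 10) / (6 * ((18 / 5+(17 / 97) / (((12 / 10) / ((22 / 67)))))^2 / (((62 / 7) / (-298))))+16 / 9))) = 252510781484762553 * sqrt(7) / 13911812204375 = 48022.55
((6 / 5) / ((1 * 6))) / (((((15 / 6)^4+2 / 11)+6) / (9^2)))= 14256 / 39815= 0.36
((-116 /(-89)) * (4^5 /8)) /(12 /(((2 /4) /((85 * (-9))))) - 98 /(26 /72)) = -0.01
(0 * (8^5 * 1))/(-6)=0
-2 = -2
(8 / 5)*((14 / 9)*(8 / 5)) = 896 / 225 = 3.98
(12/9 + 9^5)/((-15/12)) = -708604/15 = -47240.27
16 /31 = 0.52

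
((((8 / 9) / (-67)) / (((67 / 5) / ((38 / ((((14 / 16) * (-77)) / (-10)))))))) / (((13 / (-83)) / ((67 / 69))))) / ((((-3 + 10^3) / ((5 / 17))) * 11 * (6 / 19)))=479408000 / 163063417449933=0.00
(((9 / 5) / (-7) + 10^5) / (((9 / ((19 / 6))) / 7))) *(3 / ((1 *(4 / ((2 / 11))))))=6045439 / 180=33585.77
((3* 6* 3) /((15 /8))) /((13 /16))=2304 /65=35.45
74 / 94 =37 / 47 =0.79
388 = 388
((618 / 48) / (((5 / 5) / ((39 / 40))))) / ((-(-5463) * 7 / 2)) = 1339 / 2039520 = 0.00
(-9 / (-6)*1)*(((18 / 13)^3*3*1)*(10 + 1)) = 288684 / 2197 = 131.40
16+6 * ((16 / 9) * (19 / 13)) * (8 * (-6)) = -9520 / 13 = -732.31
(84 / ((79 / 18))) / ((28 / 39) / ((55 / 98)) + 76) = 810810 / 3273839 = 0.25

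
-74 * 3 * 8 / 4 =-444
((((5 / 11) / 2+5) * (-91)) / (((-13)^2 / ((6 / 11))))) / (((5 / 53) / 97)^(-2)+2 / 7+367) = -422625 / 291120524266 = -0.00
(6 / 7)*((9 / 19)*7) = 54 / 19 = 2.84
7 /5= 1.40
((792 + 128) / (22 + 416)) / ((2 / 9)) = 690 / 73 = 9.45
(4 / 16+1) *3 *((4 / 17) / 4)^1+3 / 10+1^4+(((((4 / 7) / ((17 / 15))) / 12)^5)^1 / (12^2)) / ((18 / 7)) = 67182072093361 / 44181633474720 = 1.52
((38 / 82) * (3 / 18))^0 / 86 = 1 / 86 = 0.01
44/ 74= 22/ 37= 0.59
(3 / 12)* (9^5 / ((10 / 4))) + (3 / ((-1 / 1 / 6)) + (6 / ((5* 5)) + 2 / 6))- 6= 882221 / 150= 5881.47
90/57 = 30/19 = 1.58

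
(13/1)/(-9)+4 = 23/9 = 2.56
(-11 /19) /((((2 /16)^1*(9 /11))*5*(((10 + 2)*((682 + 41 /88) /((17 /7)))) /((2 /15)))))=-724064 /16174851525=-0.00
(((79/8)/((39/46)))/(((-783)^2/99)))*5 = 99935/10626876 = 0.01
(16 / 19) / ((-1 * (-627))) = 16 / 11913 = 0.00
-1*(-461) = 461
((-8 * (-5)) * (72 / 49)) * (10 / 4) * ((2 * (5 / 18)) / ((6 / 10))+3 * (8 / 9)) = 77600 / 147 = 527.89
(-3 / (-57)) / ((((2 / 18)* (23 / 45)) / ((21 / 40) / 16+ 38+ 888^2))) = 40880092581 / 55936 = 730836.90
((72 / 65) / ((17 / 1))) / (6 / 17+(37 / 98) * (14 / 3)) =1512 / 49075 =0.03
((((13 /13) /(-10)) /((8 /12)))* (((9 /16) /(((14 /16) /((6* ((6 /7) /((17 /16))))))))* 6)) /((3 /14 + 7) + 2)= -0.30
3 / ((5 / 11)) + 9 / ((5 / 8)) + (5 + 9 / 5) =139 / 5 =27.80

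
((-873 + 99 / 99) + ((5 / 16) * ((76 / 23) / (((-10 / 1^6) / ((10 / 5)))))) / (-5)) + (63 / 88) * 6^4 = 55.86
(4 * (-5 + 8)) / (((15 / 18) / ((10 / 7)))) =144 / 7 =20.57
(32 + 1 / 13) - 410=-4913 / 13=-377.92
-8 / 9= -0.89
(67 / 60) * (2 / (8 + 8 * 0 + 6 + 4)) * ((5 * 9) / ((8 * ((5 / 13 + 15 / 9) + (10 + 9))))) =871 / 26272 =0.03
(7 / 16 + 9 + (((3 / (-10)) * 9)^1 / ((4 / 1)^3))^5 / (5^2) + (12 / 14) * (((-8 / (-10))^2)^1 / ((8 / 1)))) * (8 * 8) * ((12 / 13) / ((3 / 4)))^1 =178623663208357651 / 238551040000000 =748.79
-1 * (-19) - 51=-32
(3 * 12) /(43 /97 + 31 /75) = 65475 /1558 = 42.03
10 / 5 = 2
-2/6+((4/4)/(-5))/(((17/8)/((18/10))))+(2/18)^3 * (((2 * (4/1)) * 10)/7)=-1056341/2168775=-0.49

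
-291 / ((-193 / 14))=4074 / 193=21.11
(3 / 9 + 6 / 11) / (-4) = -29 / 132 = -0.22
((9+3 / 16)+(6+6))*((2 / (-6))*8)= -113 / 2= -56.50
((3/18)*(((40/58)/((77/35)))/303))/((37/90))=500/1192103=0.00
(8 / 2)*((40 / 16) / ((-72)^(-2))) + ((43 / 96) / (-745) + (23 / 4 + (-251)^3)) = -15761405.25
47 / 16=2.94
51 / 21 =17 / 7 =2.43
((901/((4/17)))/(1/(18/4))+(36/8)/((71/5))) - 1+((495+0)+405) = 10298375/568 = 18130.94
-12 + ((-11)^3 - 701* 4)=-4147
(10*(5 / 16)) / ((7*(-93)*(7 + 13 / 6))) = -5 / 9548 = -0.00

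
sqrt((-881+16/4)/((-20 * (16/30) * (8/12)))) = 3 * sqrt(877)/8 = 11.11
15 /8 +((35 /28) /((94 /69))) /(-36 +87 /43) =169195 /91556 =1.85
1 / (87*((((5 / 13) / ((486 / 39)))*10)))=27 / 725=0.04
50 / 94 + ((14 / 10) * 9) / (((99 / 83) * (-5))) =-20432 / 12925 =-1.58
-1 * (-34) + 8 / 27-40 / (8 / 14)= -964 / 27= -35.70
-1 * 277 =-277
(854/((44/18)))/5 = 3843/55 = 69.87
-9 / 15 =-3 / 5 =-0.60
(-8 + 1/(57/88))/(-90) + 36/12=7879/2565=3.07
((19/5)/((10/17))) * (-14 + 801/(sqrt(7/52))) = -2261/25 + 258723 * sqrt(91)/175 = 14012.76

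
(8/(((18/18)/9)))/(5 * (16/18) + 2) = 324/29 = 11.17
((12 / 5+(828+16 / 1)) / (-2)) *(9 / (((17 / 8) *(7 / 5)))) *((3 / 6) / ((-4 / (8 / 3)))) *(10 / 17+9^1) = 8277792 / 2023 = 4091.84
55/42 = 1.31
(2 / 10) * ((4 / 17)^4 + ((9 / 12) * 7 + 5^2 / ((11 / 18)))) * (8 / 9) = 67856966 / 8268579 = 8.21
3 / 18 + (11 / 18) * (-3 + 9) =23 / 6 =3.83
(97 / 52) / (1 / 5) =485 / 52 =9.33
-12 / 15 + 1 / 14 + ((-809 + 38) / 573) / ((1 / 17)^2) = -5208851 / 13370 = -389.59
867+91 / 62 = 868.47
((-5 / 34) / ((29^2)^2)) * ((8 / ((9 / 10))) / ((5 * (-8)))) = 5 / 108213993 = 0.00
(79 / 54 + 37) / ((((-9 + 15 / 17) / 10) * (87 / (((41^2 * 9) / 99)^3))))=-838607153227345 / 431459622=-1943651.53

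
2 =2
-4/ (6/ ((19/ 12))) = -1.06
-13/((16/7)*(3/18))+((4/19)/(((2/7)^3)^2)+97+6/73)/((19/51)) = 533495337/421648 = 1265.26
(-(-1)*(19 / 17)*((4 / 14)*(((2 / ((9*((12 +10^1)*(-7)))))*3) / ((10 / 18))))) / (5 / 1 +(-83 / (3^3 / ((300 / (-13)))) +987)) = -6669 / 2848868330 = -0.00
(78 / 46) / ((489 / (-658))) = -8554 / 3749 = -2.28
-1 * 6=-6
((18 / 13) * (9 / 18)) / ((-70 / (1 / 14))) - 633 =-8064429 / 12740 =-633.00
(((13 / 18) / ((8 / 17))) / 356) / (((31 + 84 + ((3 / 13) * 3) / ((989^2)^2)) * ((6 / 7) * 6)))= 19240609809481151 / 2639619632883805065216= 0.00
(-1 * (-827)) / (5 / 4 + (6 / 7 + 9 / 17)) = 393652 / 1255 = 313.67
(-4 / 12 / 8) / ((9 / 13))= -13 / 216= -0.06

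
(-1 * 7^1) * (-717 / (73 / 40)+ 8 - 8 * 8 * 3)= 294784 / 73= 4038.14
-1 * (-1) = 1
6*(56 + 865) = 5526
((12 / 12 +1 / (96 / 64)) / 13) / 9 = 5 / 351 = 0.01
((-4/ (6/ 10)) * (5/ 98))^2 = 2500/ 21609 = 0.12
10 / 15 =2 / 3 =0.67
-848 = -848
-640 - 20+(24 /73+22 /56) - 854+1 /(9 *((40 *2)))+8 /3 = -555783749 /367920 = -1510.61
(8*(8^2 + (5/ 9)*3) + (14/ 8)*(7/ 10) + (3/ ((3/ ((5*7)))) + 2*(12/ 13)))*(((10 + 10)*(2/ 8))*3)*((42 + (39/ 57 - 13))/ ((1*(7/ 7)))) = 123926451/ 494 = 250863.26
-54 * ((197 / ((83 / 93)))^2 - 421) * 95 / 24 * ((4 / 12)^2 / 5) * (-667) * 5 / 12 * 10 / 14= 26356574484725 / 578676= 45546341.10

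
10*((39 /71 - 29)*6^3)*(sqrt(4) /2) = -4363200 /71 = -61453.52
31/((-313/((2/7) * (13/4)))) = -403/4382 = -0.09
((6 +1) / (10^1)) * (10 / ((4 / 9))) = 63 / 4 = 15.75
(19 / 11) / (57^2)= 0.00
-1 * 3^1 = -3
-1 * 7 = -7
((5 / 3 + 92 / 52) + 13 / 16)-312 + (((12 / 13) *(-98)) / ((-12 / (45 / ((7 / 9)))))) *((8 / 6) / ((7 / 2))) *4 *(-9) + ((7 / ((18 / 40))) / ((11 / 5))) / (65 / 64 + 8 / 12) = -4644830167 / 739024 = -6285.09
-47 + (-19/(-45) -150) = -8846/45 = -196.58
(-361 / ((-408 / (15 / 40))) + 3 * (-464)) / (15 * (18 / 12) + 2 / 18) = -13627215 / 221408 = -61.55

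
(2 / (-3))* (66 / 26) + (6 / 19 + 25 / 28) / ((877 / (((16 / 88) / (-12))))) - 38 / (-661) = -432588736051 / 264606173832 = -1.63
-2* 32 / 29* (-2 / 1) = 128 / 29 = 4.41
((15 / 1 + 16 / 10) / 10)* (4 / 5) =166 / 125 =1.33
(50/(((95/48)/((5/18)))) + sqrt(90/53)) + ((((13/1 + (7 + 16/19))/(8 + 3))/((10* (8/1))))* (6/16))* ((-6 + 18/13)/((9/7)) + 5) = 3* sqrt(530)/53 + 166697/23712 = 8.33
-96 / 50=-1.92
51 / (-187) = -3 / 11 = -0.27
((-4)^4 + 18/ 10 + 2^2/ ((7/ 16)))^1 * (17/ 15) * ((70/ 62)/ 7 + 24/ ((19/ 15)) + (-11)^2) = 4369123148/ 103075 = 42387.81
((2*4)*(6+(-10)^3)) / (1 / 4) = -31808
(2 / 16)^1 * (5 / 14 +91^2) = 1035.17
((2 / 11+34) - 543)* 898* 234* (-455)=535129505820 / 11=48648136892.73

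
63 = 63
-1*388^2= -150544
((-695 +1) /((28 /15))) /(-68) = 5205 /952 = 5.47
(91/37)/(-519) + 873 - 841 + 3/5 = 3129634/96015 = 32.60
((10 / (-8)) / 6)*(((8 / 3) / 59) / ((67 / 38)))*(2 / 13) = -380 / 462501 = -0.00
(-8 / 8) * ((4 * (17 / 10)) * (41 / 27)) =-1394 / 135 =-10.33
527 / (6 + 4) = 527 / 10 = 52.70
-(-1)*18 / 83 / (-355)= -18 / 29465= -0.00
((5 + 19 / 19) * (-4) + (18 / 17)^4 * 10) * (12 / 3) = -3818976 / 83521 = -45.72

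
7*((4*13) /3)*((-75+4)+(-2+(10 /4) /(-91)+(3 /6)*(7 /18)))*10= -2386010 /27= -88370.74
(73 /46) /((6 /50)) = 13.22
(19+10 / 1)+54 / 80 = 1187 / 40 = 29.68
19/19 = 1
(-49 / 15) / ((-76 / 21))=0.90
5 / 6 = 0.83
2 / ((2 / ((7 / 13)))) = 7 / 13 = 0.54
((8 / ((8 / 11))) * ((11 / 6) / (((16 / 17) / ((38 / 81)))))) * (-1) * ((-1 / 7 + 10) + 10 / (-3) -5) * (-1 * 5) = 390830 / 5103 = 76.59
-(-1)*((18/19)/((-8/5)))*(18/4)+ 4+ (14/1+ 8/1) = 3547/152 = 23.34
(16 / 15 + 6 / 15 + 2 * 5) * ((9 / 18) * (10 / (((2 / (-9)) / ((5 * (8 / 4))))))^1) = -2580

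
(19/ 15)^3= 6859/ 3375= 2.03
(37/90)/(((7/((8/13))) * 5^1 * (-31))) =-148/634725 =-0.00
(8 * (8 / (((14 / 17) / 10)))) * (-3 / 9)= -5440 / 21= -259.05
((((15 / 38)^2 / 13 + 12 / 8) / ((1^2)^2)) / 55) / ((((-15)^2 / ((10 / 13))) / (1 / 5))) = 9461 / 503324250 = 0.00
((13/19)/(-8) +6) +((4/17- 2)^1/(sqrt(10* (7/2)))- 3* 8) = -2749/152- 6* sqrt(35)/119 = -18.38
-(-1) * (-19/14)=-19/14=-1.36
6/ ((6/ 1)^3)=1/ 36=0.03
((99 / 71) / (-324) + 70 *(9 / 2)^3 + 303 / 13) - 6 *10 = 105366875 / 16614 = 6342.05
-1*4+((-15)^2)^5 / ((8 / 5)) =2883251953093 / 8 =360406494136.62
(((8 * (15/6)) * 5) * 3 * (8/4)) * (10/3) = 2000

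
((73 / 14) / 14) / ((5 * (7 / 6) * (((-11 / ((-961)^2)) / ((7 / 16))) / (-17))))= 3438268683 / 86240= 39868.61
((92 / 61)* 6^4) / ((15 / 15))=119232 / 61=1954.62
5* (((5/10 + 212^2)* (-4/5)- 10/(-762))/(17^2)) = -68495393/110109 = -622.07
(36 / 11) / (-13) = -36 / 143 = -0.25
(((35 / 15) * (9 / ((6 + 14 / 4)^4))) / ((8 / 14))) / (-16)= -147 / 521284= -0.00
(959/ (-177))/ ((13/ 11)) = -10549/ 2301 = -4.58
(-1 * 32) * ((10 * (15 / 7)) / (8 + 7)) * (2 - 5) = 960 / 7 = 137.14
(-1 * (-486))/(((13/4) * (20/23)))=11178/65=171.97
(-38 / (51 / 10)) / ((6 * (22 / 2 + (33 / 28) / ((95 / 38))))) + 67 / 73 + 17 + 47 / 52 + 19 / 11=130588673 / 6388668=20.44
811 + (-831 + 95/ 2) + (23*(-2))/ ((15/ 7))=181/ 30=6.03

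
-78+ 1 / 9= -701 / 9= -77.89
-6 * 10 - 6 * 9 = -114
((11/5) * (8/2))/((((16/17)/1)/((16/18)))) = 374/45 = 8.31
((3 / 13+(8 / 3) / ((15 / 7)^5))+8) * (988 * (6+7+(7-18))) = 16380.62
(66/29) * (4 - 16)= -792/29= -27.31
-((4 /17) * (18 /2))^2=-1296 /289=-4.48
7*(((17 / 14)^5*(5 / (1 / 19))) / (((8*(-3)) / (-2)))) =134886415 / 921984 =146.30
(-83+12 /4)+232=152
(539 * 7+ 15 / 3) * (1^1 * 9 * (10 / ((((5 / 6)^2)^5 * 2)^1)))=2055970916352 / 1953125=1052657.11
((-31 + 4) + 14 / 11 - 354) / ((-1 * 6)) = 4177 / 66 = 63.29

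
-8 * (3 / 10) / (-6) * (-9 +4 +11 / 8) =-29 / 20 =-1.45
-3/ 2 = -1.50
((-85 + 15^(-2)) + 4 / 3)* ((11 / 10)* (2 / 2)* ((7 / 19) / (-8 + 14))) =-5.65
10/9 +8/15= 74/45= 1.64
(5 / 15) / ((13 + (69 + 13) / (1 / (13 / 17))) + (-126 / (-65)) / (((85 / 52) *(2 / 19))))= 425 / 110889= 0.00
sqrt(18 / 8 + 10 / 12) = sqrt(111) / 6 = 1.76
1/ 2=0.50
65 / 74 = 0.88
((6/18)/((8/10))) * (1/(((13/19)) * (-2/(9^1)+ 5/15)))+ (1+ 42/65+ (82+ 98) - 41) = 146.13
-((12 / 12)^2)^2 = -1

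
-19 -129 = -148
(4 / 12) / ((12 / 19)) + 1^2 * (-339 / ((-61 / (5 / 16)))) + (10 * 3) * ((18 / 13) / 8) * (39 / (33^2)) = 2604451 / 1062864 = 2.45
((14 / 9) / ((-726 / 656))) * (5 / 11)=-22960 / 35937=-0.64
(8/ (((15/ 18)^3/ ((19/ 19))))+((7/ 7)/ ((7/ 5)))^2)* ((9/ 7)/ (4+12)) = 790173/ 686000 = 1.15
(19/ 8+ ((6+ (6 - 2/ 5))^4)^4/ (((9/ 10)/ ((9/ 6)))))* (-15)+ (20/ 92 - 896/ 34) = -51299678268432483942354590775643/ 19091796875000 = -2687001050991041614.17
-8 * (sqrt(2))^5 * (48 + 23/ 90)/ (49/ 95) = -1320272 * sqrt(2)/ 441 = -4233.89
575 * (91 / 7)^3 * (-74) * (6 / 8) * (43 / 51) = -2009870525 / 34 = -59113838.97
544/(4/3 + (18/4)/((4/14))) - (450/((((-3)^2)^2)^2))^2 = 3468734348/108945405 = 31.84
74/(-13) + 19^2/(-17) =-5951/221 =-26.93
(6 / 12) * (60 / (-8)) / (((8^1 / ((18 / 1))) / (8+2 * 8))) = -405 / 2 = -202.50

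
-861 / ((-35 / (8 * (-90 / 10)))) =-8856 / 5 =-1771.20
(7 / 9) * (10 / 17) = 70 / 153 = 0.46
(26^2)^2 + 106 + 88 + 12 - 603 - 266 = 456313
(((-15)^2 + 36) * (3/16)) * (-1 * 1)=-783/16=-48.94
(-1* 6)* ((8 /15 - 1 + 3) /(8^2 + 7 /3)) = -228 /995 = -0.23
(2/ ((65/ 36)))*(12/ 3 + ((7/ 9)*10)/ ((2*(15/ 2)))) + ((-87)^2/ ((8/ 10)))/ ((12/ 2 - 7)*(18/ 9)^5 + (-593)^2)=1380092543/ 274261260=5.03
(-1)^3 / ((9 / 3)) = -1 / 3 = -0.33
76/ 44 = 19/ 11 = 1.73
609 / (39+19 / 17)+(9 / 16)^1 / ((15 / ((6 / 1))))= 210129 / 13640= 15.41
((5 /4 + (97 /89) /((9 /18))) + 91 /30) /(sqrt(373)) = 0.33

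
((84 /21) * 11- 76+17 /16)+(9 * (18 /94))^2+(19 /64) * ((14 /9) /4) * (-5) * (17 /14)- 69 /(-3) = -28849183 /5089536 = -5.67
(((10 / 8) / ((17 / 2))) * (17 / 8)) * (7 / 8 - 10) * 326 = -929.61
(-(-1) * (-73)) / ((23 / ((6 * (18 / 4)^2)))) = -17739 / 46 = -385.63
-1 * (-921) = 921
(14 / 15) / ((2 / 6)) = 14 / 5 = 2.80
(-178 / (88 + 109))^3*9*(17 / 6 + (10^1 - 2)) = -549875820 / 7645373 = -71.92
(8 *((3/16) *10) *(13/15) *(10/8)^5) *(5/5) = 40625/1024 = 39.67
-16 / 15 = -1.07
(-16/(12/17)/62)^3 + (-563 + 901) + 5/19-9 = 5031310616/15282783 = 329.21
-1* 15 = -15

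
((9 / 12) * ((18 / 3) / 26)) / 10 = 9 / 520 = 0.02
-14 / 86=-7 / 43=-0.16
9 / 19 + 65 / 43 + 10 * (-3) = -22888 / 817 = -28.01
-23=-23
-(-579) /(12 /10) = 965 /2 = 482.50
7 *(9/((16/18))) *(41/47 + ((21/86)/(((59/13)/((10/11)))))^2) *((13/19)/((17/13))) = 383512371148179/11822972652469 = 32.44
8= 8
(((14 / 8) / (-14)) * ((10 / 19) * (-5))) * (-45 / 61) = -1125 / 4636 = -0.24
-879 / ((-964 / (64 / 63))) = 4688 / 5061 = 0.93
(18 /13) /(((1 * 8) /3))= 27 /52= 0.52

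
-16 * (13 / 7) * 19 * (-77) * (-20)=-869440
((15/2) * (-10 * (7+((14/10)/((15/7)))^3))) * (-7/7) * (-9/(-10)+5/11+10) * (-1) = -1917698363/309375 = -6198.62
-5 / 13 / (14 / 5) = -0.14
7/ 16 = 0.44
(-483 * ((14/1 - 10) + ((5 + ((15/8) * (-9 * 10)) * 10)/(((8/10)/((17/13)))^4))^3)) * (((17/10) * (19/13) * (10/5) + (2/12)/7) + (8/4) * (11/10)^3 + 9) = 283392589342349208069391330932801955285047/20325604337285010030592000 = 13942640260024039.05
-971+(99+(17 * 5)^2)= 6353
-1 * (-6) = 6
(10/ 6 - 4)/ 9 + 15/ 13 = 314/ 351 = 0.89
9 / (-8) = -9 / 8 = -1.12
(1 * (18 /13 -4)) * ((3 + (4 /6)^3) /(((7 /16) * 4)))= -4.93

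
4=4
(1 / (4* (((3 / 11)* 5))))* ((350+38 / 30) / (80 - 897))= -57959 / 735300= -0.08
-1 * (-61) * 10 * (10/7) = 6100/7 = 871.43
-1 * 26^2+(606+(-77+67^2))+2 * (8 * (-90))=2902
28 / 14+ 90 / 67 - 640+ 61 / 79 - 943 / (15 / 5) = -15088510 / 15879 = -950.22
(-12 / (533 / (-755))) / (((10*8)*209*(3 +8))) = 453 / 4901468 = 0.00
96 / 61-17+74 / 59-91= -378514 / 3599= -105.17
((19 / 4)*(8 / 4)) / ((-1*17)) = -19 / 34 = -0.56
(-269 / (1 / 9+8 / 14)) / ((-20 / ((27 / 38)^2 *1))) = 12354363 / 1241840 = 9.95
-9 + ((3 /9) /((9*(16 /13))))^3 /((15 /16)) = -680242283 /75582720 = -9.00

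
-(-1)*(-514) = -514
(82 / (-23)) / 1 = -82 / 23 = -3.57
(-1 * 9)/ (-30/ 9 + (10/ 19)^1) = 513/ 160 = 3.21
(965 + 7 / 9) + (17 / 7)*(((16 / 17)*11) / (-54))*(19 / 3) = 545924 / 567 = 962.83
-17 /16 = -1.06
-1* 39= -39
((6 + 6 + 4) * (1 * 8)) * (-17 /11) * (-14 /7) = 4352 /11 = 395.64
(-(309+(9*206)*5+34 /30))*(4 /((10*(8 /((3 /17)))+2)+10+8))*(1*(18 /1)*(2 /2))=-2586636 /1775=-1457.26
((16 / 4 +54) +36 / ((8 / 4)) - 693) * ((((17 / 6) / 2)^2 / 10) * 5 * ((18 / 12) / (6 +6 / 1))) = -178313 / 2304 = -77.39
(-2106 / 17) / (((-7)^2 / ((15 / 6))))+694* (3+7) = 6933.68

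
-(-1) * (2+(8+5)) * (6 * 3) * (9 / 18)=135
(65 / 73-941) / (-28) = 2451 / 73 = 33.58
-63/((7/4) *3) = -12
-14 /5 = -2.80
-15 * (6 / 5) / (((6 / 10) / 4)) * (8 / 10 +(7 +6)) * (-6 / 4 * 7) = 17388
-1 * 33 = -33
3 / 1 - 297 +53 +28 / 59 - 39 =-16492 / 59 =-279.53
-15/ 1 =-15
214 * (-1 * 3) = -642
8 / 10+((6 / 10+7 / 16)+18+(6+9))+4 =3107 / 80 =38.84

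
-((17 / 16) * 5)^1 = -85 / 16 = -5.31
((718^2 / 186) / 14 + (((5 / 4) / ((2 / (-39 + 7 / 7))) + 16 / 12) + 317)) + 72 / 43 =55340105 / 111972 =494.23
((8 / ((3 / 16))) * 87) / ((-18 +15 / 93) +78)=115072 / 1865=61.70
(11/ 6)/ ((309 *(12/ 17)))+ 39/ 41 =875339/ 912168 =0.96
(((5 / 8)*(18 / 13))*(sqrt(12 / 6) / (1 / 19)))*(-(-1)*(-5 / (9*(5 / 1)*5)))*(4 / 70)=-19*sqrt(2) / 910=-0.03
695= 695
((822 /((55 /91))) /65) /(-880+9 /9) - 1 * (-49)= 3946257 /80575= 48.98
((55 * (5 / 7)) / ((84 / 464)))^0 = 1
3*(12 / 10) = 18 / 5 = 3.60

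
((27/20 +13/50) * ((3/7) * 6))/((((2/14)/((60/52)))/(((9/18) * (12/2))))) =13041/130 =100.32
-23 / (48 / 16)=-23 / 3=-7.67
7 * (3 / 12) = 7 / 4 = 1.75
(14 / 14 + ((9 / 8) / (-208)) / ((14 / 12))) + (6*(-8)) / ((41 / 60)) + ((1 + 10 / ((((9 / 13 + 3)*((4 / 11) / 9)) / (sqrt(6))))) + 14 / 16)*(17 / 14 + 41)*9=153566177 / 238784 + 11409255*sqrt(6) / 448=63024.49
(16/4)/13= 4/13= 0.31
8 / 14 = 4 / 7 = 0.57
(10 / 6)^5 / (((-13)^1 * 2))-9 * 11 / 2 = -157933 / 3159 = -49.99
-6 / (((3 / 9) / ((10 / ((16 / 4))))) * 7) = -45 / 7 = -6.43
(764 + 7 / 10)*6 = 22941 / 5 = 4588.20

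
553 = 553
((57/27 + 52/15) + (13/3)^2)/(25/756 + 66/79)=7273056/259355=28.04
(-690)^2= 476100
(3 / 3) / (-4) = -1 / 4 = -0.25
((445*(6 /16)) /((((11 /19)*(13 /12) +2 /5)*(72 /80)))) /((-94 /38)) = -4016125 /55037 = -72.97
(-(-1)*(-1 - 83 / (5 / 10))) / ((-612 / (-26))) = -2171 / 306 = -7.09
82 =82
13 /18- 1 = -5 /18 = -0.28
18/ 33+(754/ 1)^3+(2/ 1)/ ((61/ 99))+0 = 287631576488/ 671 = 428661067.79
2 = 2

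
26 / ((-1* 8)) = -13 / 4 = -3.25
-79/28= -2.82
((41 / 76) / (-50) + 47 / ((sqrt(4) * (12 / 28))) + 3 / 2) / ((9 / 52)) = 8347001 / 25650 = 325.42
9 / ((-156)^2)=1 / 2704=0.00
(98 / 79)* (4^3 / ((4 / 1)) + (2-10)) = 784 / 79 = 9.92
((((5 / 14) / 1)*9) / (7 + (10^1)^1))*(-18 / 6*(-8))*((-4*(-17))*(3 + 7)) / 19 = 21600 / 133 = 162.41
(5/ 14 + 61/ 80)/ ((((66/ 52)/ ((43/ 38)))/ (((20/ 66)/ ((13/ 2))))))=43/ 924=0.05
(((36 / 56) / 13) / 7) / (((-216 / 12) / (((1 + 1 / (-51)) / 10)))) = -5 / 129948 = -0.00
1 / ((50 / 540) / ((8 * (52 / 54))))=416 / 5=83.20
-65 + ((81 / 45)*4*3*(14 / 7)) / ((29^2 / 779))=-105061 / 4205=-24.98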